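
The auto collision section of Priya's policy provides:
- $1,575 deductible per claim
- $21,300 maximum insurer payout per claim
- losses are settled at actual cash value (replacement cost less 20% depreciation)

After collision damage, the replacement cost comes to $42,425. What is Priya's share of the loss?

$21,125

At 20% depreciation, ACV = $42,425 − $8,485 = $33,940.
Less the $1,575 deductible: $33,940 − $1,575 = $32,365.
$32,365 exceeds the $21,300 limit, so the insurer pays the limit: $21,300.
Driver's share is the uncovered remainder: $42,425 − $21,300 = $21,125.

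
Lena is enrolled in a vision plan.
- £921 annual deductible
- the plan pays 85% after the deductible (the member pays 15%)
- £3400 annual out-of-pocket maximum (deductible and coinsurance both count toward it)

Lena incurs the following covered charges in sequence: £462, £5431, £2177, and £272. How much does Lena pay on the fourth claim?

£40.80

Bill 1, £462: entire amount goes to the deductible. Member owes £462 (running OOP £462).
Bill 2, £5431: £459 finishes the deductible; £4972 goes to coinsurance; member's 15% is £745.80. Member pays £1204.80; OOP now £1666.80.
Bill 3, £2177: deductible met; 15% of £2177 = £326.55. Member owes £326.55 (running OOP £1993.35).
Bill 4, £272: deductible already satisfied, so member's share is 15% × £272 = £40.80. Member pays £40.80; OOP now £2034.15.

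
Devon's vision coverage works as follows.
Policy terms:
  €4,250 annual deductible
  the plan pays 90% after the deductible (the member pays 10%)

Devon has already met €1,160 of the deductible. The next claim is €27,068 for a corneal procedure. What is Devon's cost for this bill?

€5,487.80

Remaining deductible: €4,250 − €1,160 = €3,090.
After the €3,090 deductible portion, €27,068 − €3,090 = €23,978 is subject to coinsurance.
10% of €23,978 = €2,397.80 falls to the member.
That puts the member's cost at €3,090 + €2,397.80 = €5,487.80.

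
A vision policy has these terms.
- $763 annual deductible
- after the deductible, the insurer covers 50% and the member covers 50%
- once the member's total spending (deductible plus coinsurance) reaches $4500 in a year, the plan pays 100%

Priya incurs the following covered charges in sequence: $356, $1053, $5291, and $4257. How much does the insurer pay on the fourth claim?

$3488.50

Bill 1, $356: all of it applies to the deductible. Member pays $356; OOP now $356. Insurer: $356 − $356 = $0.
Bill 2, $1053: deductible takes $407, $646 remains; 50% of $646 = $323. Cost to member: $730. OOP to date $1086. Plan pays $1053 − $730 = $323.
Bill 3, $5291: deductible met; 50% of $5291 = $2645.50. Member pays $2645.50; OOP now $3731.50. Insurer: $5291 − $2645.50 = $2645.50.
Bill 4, $4257: deductible met; 50% of $4257 = $2128.50. Adding that to $3731.50 gives $5860, past the $4500 cap; member pays only $4500 − $3731.50 = $768.50. Insurer: $4257 − $768.50 = $3488.50.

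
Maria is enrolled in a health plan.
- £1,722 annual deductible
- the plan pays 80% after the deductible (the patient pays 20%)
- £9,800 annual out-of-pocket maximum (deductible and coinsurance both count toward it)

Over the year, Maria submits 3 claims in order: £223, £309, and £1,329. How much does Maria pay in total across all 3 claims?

£1,749.80

Claim 1 — £223: entire amount goes to the deductible. Patient owes £223 (running OOP £223).
Claim 2 — £309: entire amount goes to the deductible. Patient owes £309 (running OOP £532).
Claim 3 — £1,329: £1,190 finishes the deductible; £139 goes to coinsurance; 20% of £139 = £27.80. Patient owes £1,217.80 (running OOP £1,749.80).
Total paid by the patient: £223 + £309 + £1,217.80 = £1,749.80.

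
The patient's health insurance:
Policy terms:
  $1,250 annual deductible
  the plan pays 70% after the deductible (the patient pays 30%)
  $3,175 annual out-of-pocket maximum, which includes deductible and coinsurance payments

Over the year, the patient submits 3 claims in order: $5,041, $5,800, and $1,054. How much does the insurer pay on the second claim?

$5,012.30

Bill 1, $5,041: deductible takes $1,250, $3,791 remains; coinsurance $3,791 × 30% = $1,137.30. Patient owes $2,387.30 (running OOP $2,387.30). Insurer: $5,041 − $2,387.30 = $2,653.70.
Bill 2, $5,800: 30% coinsurance on $5,800 = $1,740. That would push OOP to $4,127.30, over the $3,175 cap, so patient pays $3,175 − $2,387.30 = $787.70. Plan pays $5,800 − $787.70 = $5,012.30.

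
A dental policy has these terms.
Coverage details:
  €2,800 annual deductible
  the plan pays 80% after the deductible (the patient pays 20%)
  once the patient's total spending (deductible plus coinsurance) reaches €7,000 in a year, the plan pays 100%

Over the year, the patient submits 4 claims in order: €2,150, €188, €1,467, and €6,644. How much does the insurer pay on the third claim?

Claim 1 (€2,150): entire amount goes to the deductible. Cost to patient: €2,150. OOP to date €2,150. Plan pays €2,150 − €2,150 = €0.
Claim 2 (€188): fully absorbed by the deductible. Patient owes €188 (running OOP €2,338). Insurer: €188 − €188 = €0.
Claim 3 (€1,467): €462 to deductible, leaving €1,005; 20% of €1,005 = €201. Patient pays €663; OOP now €3,001. Insurer: €1,467 − €663 = €804.

€804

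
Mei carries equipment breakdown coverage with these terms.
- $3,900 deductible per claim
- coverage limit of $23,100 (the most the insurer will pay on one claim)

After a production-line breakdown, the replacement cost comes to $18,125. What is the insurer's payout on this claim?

Subtract the deductible: $18,125 − $3,900 = $14,225.
That's under the $23,100 cap, so the insurer reimburses the full $14,225.

$14,225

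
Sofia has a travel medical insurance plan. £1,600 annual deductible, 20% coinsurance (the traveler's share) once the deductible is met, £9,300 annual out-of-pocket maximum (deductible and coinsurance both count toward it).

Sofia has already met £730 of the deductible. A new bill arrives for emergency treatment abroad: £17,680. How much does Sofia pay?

£4,232

Remaining deductible: £1,600 − £730 = £870.
After the £870 deductible portion, £17,680 − £870 = £16,810 is subject to coinsurance.
20% of £16,810 = £3,362 falls to the traveler.
That puts the traveler's cost at £870 + £3,362 = £4,232 before any cap.
Total out-of-pocket so far would be £730 + £4,232 = £4,962, below the £9,300 cap — no reduction.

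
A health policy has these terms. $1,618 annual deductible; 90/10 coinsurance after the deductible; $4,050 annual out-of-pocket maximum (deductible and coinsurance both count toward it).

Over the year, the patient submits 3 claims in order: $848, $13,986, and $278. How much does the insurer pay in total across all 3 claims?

$12,144.60

Claim 1 — $848: fully absorbed by the deductible. Cost to patient: $848. OOP to date $848. Insurer: $848 − $848 = $0.
Claim 2 — $13,986: deductible takes $770, $13,216 remains; patient's 10% is $1,321.60. Patient pays $2,091.60; OOP now $2,939.60. Plan pays $13,986 − $2,091.60 = $11,894.40.
Claim 3 — $278: deductible already satisfied, so patient's share is 10% × $278 = $27.80. Patient owes $27.80 (running OOP $2,967.40). Insurer: $278 − $27.80 = $250.20.
Insurer total = bills − patient's total = $15,112 − $2,967.40 = $12,144.60.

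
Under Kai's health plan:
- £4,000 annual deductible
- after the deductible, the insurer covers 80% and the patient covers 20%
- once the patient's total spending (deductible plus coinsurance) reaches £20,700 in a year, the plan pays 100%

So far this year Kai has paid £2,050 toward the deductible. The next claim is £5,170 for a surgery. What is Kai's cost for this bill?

£2,594

£2,050 of the £4,000 deductible is already met, leaving £1,950.
The remaining £3,220 (= £5,170 − £1,950) moves to coinsurance.
Patient's 20% share of £3,220 is £644.
Patient responsibility before any cap: £1,950 + £644 = £2,594.
Cumulative spending £2,050 + £2,594 = £4,644 stays under the £20,700 maximum.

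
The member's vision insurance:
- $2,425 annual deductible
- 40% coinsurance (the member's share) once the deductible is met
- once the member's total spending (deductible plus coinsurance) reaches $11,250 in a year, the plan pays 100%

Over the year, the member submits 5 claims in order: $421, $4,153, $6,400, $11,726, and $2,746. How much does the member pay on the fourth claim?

$4,690.40

Bill 1, $421: fully absorbed by the deductible. Member owes $421 (running OOP $421).
Bill 2, $4,153: $2,004 finishes the deductible; $2,149 goes to coinsurance; coinsurance $2,149 × 40% = $859.60. Cost to member: $2,863.60. OOP to date $3,284.60.
Bill 3, $6,400: 40% coinsurance on $6,400 = $2,560. Member pays $2,560; OOP now $5,844.60.
Bill 4, $11,726: 40% coinsurance on $11,726 = $4,690.40. Member pays $4,690.40; OOP now $10,535.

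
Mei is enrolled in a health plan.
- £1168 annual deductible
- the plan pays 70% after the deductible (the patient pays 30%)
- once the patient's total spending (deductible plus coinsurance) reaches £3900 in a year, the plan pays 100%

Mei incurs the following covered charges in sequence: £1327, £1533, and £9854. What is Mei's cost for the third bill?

Claim 1 — £1327: £1168 to deductible, leaving £159; 30% of £159 = £47.70. Patient owes £1215.70 (running OOP £1215.70).
Claim 2 — £1533: deductible already satisfied, so patient's share is 30% × £1533 = £459.90. Patient pays £459.90; OOP now £1675.60.
Claim 3 — £9854: deductible met; 30% of £9854 = £2956.20. That would push OOP to £4631.80, over the £3900 cap, so patient pays £3900 − £1675.60 = £2224.40.

£2224.40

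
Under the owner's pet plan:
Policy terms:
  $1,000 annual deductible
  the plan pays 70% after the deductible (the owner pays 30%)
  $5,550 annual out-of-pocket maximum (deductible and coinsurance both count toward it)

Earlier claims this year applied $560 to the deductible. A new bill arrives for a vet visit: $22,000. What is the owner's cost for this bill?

$4,990

Remaining deductible: $1,000 − $560 = $440.
After the $440 deductible portion, $22,000 − $440 = $21,560 is subject to coinsurance.
Owner's 30% share of $21,560 is $6,468.
So the owner owes $440 + $6,468 = $6,908 before any cap.
Year-to-date out-of-pocket would reach $560 + $6,908 = $7,468, above the $5,550 maximum, so the owner pays only $5,550 − $560 = $4,990.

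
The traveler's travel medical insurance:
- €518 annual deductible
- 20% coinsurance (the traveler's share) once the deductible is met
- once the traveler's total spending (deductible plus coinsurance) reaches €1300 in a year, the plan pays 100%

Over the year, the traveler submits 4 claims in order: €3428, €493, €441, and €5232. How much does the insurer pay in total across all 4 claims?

Claim 1 (€3428): €518 to deductible, leaving €2910; coinsurance €2910 × 20% = €582. Traveler pays €1100; OOP now €1100. Plan pays €3428 − €1100 = €2328.
Claim 2 (€493): deductible met; 20% of €493 = €98.60. Cost to traveler: €98.60. OOP to date €1198.60. Insurer: €493 − €98.60 = €394.40.
Claim 3 (€441): deductible already satisfied, so traveler's share is 20% × €441 = €88.20. Cost to traveler: €88.20. OOP to date €1286.80. Plan pays €441 − €88.20 = €352.80.
Claim 4 (€5232): deductible already satisfied, so traveler's share is 20% × €5232 = €1046.40. Adding that to €1286.80 gives €2333.20, past the €1300 cap; traveler pays only €1300 − €1286.80 = €13.20. Insurer: €5232 − €13.20 = €5218.80.
Insurer total = bills − traveler's total = €9594 − €1300 = €8294.

€8294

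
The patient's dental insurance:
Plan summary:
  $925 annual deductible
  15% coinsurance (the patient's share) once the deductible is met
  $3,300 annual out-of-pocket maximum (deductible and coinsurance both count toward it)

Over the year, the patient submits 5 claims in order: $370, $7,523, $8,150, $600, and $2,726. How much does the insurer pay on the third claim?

Claim 1 — $370: fully absorbed by the deductible. Patient pays $370; OOP now $370. Plan pays $370 − $370 = $0.
Claim 2 — $7,523: $555 finishes the deductible; $6,968 goes to coinsurance; coinsurance $6,968 × 15% = $1,045.20. Patient pays $1,600.20; OOP now $1,970.20. Insurer: $7,523 − $1,600.20 = $5,922.80.
Claim 3 — $8,150: deductible already satisfied, so patient's share is 15% × $8,150 = $1,222.50. Cost to patient: $1,222.50. OOP to date $3,192.70. Plan pays $8,150 − $1,222.50 = $6,927.50.

$6,927.50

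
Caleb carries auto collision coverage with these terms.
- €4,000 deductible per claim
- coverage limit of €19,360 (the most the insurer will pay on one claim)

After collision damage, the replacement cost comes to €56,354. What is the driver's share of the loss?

After the deductible, €56,354 − €4,000 = €52,354 remains.
Since €52,354 > €19,360, the payout is capped at €19,360.
The driver bears the rest of the original loss: €56,354 − €19,360 = €36,994.

€36,994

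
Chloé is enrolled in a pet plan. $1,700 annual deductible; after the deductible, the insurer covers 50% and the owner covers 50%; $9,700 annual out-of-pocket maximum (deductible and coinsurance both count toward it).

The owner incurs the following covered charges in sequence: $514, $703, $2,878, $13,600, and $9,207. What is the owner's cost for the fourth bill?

Bill 1, $514: entire amount goes to the deductible. Owner owes $514 (running OOP $514).
Bill 2, $703: fully absorbed by the deductible. Owner owes $703 (running OOP $1,217).
Bill 3, $2,878: $483 finishes the deductible; $2,395 goes to coinsurance; coinsurance $2,395 × 50% = $1,197.50. Owner pays $1,680.50; OOP now $2,897.50.
Bill 4, $13,600: deductible met; 50% of $13,600 = $6,800. Owner owes $6,800 (running OOP $9,697.50).

$6,800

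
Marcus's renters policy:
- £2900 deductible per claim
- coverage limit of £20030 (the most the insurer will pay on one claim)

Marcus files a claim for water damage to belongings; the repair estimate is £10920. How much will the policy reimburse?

Less the £2900 deductible: £10920 − £2900 = £8020.
That's under the £20030 cap, so the insurer reimburses the full £8020.

£8020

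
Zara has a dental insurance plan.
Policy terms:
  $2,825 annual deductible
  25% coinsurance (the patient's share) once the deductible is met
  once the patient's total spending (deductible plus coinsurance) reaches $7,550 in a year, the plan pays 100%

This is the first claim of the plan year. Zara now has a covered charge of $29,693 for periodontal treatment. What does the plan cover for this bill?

Nothing has been paid toward the $2,825 deductible, so the first $2,825 of this charge is applied there.
The remaining $26,868 (= $29,693 − $2,825) moves to coinsurance.
25% of $26,868 = $6,717 falls to the patient.
That puts the patient's cost at $2,825 + $6,717 = $9,542 before any cap.
Year-to-date out-of-pocket would reach $0 + $9,542 = $9,542, above the $7,550 maximum, so the patient pays only $7,550 − $0 = $7,550.
The plan picks up $29,693 − $7,550 = $22,143.

$22,143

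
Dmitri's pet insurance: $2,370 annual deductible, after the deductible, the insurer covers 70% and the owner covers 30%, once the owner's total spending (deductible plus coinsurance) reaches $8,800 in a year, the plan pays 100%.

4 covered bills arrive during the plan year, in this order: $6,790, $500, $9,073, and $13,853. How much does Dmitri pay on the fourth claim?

$2,232.10

#1 ($6,790): $2,370 to deductible, leaving $4,420; owner's 30% is $1,326. Cost to owner: $3,696. OOP to date $3,696.
#2 ($500): deductible already satisfied, so owner's share is 30% × $500 = $150. Cost to owner: $150. OOP to date $3,846.
#3 ($9,073): deductible already satisfied, so owner's share is 30% × $9,073 = $2,721.90. Owner owes $2,721.90 (running OOP $6,567.90).
#4 ($13,853): deductible already satisfied, so owner's share is 30% × $13,853 = $4,155.90. Adding that to $6,567.90 gives $10,723.80, past the $8,800 cap; owner pays only $8,800 − $6,567.90 = $2,232.10.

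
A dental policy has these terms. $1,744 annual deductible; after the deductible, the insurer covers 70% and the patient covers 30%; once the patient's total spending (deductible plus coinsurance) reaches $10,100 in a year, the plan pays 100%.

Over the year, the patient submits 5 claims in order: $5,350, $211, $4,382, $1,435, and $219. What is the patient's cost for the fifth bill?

$65.70

#1 ($5,350): deductible takes $1,744, $3,606 remains; patient's 30% is $1,081.80. Patient pays $2,825.80; OOP now $2,825.80.
#2 ($211): deductible already satisfied, so patient's share is 30% × $211 = $63.30. Cost to patient: $63.30. OOP to date $2,889.10.
#3 ($4,382): 30% coinsurance on $4,382 = $1,314.60. Patient pays $1,314.60; OOP now $4,203.70.
#4 ($1,435): deductible already satisfied, so patient's share is 30% × $1,435 = $430.50. Patient owes $430.50 (running OOP $4,634.20).
#5 ($219): 30% coinsurance on $219 = $65.70. Patient pays $65.70; OOP now $4,699.90.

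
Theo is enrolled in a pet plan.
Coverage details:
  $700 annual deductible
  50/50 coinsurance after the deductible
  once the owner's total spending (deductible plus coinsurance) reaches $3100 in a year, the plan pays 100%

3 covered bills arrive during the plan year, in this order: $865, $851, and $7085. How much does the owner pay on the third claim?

$1892

#1 ($865): $700 to deductible, leaving $165; 50% of $165 = $82.50. Cost to owner: $782.50. OOP to date $782.50.
#2 ($851): 50% coinsurance on $851 = $425.50. Owner owes $425.50 (running OOP $1208).
#3 ($7085): deductible met; 50% of $7085 = $3542.50. Adding that to $1208 gives $4750.50, past the $3100 cap; owner pays only $3100 − $1208 = $1892.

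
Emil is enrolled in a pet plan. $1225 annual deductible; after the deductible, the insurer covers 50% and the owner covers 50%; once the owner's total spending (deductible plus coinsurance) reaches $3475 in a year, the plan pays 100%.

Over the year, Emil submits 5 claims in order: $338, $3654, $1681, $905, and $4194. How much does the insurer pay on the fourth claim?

$879

Claim 1 — $338: all of it applies to the deductible. Owner owes $338 (running OOP $338). Plan pays $338 − $338 = $0.
Claim 2 — $3654: deductible takes $887, $2767 remains; owner's 50% is $1383.50. Owner pays $2270.50; OOP now $2608.50. Insurer: $3654 − $2270.50 = $1383.50.
Claim 3 — $1681: 50% coinsurance on $1681 = $840.50. Cost to owner: $840.50. OOP to date $3449. Plan pays $1681 − $840.50 = $840.50.
Claim 4 — $905: deductible met; 50% of $905 = $452.50. Adding that to $3449 gives $3901.50, past the $3475 cap; owner pays only $3475 − $3449 = $26. Insurer: $905 − $26 = $879.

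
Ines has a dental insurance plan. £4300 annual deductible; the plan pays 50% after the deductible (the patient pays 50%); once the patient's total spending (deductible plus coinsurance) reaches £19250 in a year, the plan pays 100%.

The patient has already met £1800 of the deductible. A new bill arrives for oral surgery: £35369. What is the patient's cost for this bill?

£17450

£1800 of the £4300 deductible is already met, leaving £2500.
The remaining £32869 (= £35369 − £2500) moves to coinsurance.
Patient's 50% share of £32869 is £16434.50.
That puts the patient's cost at £2500 + £16434.50 = £18934.50 before any cap.
That would bring total out-of-pocket to £20734.50, past the £19250 cap. The patient is capped at £19250 − £1800 = £17450 on this claim.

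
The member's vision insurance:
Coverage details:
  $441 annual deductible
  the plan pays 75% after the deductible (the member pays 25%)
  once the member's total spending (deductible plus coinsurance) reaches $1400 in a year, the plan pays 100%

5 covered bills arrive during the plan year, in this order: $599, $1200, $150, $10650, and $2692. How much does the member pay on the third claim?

Claim 1 — $599: $441 to deductible, leaving $158; member's 25% is $39.50. Cost to member: $480.50. OOP to date $480.50.
Claim 2 — $1200: 25% coinsurance on $1200 = $300. Member pays $300; OOP now $780.50.
Claim 3 — $150: deductible met; 25% of $150 = $37.50. Member pays $37.50; OOP now $818.

$37.50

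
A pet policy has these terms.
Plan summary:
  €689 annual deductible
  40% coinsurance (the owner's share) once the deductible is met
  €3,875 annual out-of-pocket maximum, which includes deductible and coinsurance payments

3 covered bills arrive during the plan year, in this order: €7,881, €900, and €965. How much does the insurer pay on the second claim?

Bill 1, €7,881: €689 to deductible, leaving €7,192; coinsurance €7,192 × 40% = €2,876.80. Owner pays €3,565.80; OOP now €3,565.80. Insurer: €7,881 − €3,565.80 = €4,315.20.
Bill 2, €900: 40% coinsurance on €900 = €360. That would push OOP to €3,925.80, over the €3,875 cap, so owner pays €3,875 − €3,565.80 = €309.20. Insurer: €900 − €309.20 = €590.80.

€590.80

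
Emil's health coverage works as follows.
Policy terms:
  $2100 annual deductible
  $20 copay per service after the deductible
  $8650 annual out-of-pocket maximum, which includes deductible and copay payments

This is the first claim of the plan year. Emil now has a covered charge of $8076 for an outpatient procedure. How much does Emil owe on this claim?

Nothing has been paid toward the $2100 deductible, so the first $2100 of this charge is applied there.
The remaining $5976 (= $8076 − $2100) moves to the copay.
Copay on this service: $20.
That puts the patient's cost at $2100 + $20 = $2120 before any cap.
Cumulative spending $0 + $2120 = $2120 stays under the $8650 maximum.

$2120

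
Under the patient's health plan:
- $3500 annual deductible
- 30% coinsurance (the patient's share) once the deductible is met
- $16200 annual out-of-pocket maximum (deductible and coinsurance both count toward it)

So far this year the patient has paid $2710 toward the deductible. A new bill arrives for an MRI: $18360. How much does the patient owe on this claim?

Remaining deductible: $3500 − $2710 = $790.
After the $790 deductible portion, $18360 − $790 = $17570 is subject to coinsurance.
Coinsurance: $17570 × 30% = $5271.
That puts the patient's cost at $790 + $5271 = $6061 before any cap.
Cumulative spending $2710 + $6061 = $8771 stays under the $16200 maximum.

$6061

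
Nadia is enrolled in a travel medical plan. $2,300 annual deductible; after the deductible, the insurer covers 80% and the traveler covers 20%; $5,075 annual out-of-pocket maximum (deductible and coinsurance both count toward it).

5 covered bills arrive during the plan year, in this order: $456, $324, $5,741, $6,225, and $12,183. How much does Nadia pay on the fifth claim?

Claim 1 ($456): all of it applies to the deductible. Traveler owes $456 (running OOP $456).
Claim 2 ($324): all of it applies to the deductible. Cost to traveler: $324. OOP to date $780.
Claim 3 ($5,741): $1,520 to deductible, leaving $4,221; 20% of $4,221 = $844.20. Traveler owes $2,364.20 (running OOP $3,144.20).
Claim 4 ($6,225): deductible already satisfied, so traveler's share is 20% × $6,225 = $1,245. Traveler pays $1,245; OOP now $4,389.20.
Claim 5 ($12,183): 20% coinsurance on $12,183 = $2,436.60. Adding that to $4,389.20 gives $6,825.80, past the $5,075 cap; traveler pays only $5,075 − $4,389.20 = $685.80.

$685.80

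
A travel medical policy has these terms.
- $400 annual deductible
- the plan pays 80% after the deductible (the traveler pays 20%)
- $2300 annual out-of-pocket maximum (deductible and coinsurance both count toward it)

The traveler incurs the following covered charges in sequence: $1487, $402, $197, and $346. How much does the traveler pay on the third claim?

$39.40

#1 ($1487): deductible takes $400, $1087 remains; coinsurance $1087 × 20% = $217.40. Traveler pays $617.40; OOP now $617.40.
#2 ($402): deductible met; 20% of $402 = $80.40. Traveler pays $80.40; OOP now $697.80.
#3 ($197): 20% coinsurance on $197 = $39.40. Traveler pays $39.40; OOP now $737.20.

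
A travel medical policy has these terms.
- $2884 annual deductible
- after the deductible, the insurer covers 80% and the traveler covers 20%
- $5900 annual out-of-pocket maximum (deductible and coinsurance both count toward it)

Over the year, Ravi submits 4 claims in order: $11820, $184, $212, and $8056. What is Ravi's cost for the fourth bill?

$1149.60

Claim 1 ($11820): $2884 to deductible, leaving $8936; traveler's 20% is $1787.20. Traveler owes $4671.20 (running OOP $4671.20).
Claim 2 ($184): deductible already satisfied, so traveler's share is 20% × $184 = $36.80. Cost to traveler: $36.80. OOP to date $4708.
Claim 3 ($212): deductible already satisfied, so traveler's share is 20% × $212 = $42.40. Cost to traveler: $42.40. OOP to date $4750.40.
Claim 4 ($8056): deductible already satisfied, so traveler's share is 20% × $8056 = $1611.20. OOP would hit $6361.60 > $5900, so the cap limits the traveler to $5900 − $4750.40 = $1149.60.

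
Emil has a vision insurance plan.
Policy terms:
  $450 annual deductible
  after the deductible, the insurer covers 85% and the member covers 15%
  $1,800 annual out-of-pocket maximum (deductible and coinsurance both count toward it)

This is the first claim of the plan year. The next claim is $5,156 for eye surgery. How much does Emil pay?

Nothing has been paid toward the $450 deductible, so the first $450 of this charge is applied there.
After the $450 deductible portion, $5,156 − $450 = $4,706 is subject to coinsurance.
15% of $4,706 = $705.90 falls to the member.
That puts the member's cost at $450 + $705.90 = $1,155.90 before any cap.
Total out-of-pocket so far would be $0 + $1,155.90 = $1,155.90, below the $1,800 cap — no reduction.

$1,155.90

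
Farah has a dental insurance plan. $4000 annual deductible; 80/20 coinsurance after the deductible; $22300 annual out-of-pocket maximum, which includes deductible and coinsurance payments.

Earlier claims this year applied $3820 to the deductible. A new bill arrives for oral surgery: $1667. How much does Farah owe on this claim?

$3820 of the $4000 deductible is already met, leaving $180.
The remaining $1487 (= $1667 − $180) moves to coinsurance.
20% of $1487 = $297.40 falls to the patient.
Patient responsibility before any cap: $180 + $297.40 = $477.40.
Total out-of-pocket so far would be $3820 + $477.40 = $4297.40, below the $22300 cap — no reduction.

$477.40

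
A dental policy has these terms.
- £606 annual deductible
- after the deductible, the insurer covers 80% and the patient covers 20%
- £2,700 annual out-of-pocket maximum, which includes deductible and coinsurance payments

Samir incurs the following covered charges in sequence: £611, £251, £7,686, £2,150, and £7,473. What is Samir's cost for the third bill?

#1 (£611): deductible takes £606, £5 remains; 20% of £5 = £1. Patient pays £607; OOP now £607.
#2 (£251): deductible met; 20% of £251 = £50.20. Patient owes £50.20 (running OOP £657.20).
#3 (£7,686): deductible already satisfied, so patient's share is 20% × £7,686 = £1,537.20. Patient pays £1,537.20; OOP now £2,194.40.

£1,537.20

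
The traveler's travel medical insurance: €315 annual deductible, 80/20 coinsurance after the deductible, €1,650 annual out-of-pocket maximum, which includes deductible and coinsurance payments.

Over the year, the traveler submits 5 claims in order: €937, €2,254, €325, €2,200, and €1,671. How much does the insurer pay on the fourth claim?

Bill 1, €937: €315 to deductible, leaving €622; 20% of €622 = €124.40. Traveler owes €439.40 (running OOP €439.40). Insurer: €937 − €439.40 = €497.60.
Bill 2, €2,254: deductible already satisfied, so traveler's share is 20% × €2,254 = €450.80. Cost to traveler: €450.80. OOP to date €890.20. Plan pays €2,254 − €450.80 = €1,803.20.
Bill 3, €325: deductible met; 20% of €325 = €65. Cost to traveler: €65. OOP to date €955.20. Insurer: €325 − €65 = €260.
Bill 4, €2,200: 20% coinsurance on €2,200 = €440. Cost to traveler: €440. OOP to date €1,395.20. Insurer: €2,200 − €440 = €1,760.

€1,760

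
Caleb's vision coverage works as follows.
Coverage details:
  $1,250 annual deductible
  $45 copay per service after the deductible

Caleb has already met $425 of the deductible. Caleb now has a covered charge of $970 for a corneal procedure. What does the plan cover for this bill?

$100

Remaining deductible: $1,250 − $425 = $825.
That leaves $970 − $825 = $145 for the copay.
Copay on this service: $45.
Member responsibility: $825 + $45 = $870.
Insurer pays the balance: $970 − $870 = $100.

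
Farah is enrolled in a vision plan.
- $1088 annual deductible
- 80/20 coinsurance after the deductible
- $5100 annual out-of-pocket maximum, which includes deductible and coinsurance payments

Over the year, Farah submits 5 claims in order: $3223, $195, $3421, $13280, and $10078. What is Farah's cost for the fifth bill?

$205.80

Bill 1, $3223: $1088 finishes the deductible; $2135 goes to coinsurance; member's 20% is $427. Cost to member: $1515. OOP to date $1515.
Bill 2, $195: 20% coinsurance on $195 = $39. Member owes $39 (running OOP $1554).
Bill 3, $3421: 20% coinsurance on $3421 = $684.20. Cost to member: $684.20. OOP to date $2238.20.
Bill 4, $13280: deductible already satisfied, so member's share is 20% × $13280 = $2656. Cost to member: $2656. OOP to date $4894.20.
Bill 5, $10078: deductible already satisfied, so member's share is 20% × $10078 = $2015.60. That would push OOP to $6909.80, over the $5100 cap, so member pays $5100 − $4894.20 = $205.80.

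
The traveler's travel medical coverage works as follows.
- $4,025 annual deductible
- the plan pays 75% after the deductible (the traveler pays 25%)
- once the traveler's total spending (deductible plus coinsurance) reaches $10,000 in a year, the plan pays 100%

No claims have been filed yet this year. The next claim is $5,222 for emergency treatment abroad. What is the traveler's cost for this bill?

The full $4,025 deductible is still open; $4,025 of this bill applies to it.
The remaining $1,197 (= $5,222 − $4,025) moves to coinsurance.
Coinsurance: $1,197 × 25% = $299.25.
That puts the traveler's cost at $4,025 + $299.25 = $4,324.25 before any cap.
Total out-of-pocket so far would be $0 + $4,324.25 = $4,324.25, below the $10,000 cap — no reduction.

$4,324.25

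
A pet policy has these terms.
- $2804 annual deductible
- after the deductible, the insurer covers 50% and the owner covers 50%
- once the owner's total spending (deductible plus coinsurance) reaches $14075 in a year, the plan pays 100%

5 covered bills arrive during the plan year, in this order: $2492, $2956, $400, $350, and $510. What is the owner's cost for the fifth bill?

$255

Claim 1 ($2492): entire amount goes to the deductible. Owner owes $2492 (running OOP $2492).
Claim 2 ($2956): deductible takes $312, $2644 remains; coinsurance $2644 × 50% = $1322. Owner owes $1634 (running OOP $4126).
Claim 3 ($400): 50% coinsurance on $400 = $200. Owner owes $200 (running OOP $4326).
Claim 4 ($350): deductible met; 50% of $350 = $175. Cost to owner: $175. OOP to date $4501.
Claim 5 ($510): deductible met; 50% of $510 = $255. Cost to owner: $255. OOP to date $4756.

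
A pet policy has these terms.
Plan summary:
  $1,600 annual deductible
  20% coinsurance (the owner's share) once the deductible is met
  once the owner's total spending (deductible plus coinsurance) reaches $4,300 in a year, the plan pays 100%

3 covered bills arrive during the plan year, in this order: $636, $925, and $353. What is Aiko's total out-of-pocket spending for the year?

$1,662.80

Claim 1 ($636): all of it applies to the deductible. Owner owes $636 (running OOP $636).
Claim 2 ($925): entire amount goes to the deductible. Owner pays $925; OOP now $1,561.
Claim 3 ($353): deductible takes $39, $314 remains; 20% of $314 = $62.80. Cost to owner: $101.80. OOP to date $1,662.80.
Total paid by the owner: $636 + $925 + $101.80 = $1,662.80.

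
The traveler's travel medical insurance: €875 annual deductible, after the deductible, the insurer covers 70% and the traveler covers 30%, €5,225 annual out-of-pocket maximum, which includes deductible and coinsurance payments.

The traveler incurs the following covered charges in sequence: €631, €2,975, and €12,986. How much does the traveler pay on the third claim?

Claim 1 — €631: entire amount goes to the deductible. Traveler pays €631; OOP now €631.
Claim 2 — €2,975: deductible takes €244, €2,731 remains; coinsurance €2,731 × 30% = €819.30. Traveler owes €1,063.30 (running OOP €1,694.30).
Claim 3 — €12,986: 30% coinsurance on €12,986 = €3,895.80. Adding that to €1,694.30 gives €5,590.10, past the €5,225 cap; traveler pays only €5,225 − €1,694.30 = €3,530.70.

€3,530.70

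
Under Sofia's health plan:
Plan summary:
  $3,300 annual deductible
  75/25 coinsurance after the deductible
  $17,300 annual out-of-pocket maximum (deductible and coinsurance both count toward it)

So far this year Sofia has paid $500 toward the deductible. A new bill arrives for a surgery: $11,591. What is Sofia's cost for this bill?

$4,997.75

$500 of the $3,300 deductible is already met, leaving $2,800.
That leaves $11,591 − $2,800 = $8,791 for coinsurance.
25% of $8,791 = $2,197.75 falls to the patient.
That puts the patient's cost at $2,800 + $2,197.75 = $4,997.75 before any cap.
Total out-of-pocket so far would be $500 + $4,997.75 = $5,497.75, below the $17,300 cap — no reduction.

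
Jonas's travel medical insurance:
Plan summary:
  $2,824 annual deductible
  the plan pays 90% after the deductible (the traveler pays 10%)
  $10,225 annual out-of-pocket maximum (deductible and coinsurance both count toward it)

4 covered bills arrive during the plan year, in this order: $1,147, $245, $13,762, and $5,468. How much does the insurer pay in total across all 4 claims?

$16,018.20

Claim 1 ($1,147): all of it applies to the deductible. Cost to traveler: $1,147. OOP to date $1,147. Plan pays $1,147 − $1,147 = $0.
Claim 2 ($245): all of it applies to the deductible. Cost to traveler: $245. OOP to date $1,392. Plan pays $245 − $245 = $0.
Claim 3 ($13,762): deductible takes $1,432, $12,330 remains; 10% of $12,330 = $1,233. Cost to traveler: $2,665. OOP to date $4,057. Insurer: $13,762 − $2,665 = $11,097.
Claim 4 ($5,468): 10% coinsurance on $5,468 = $546.80. Cost to traveler: $546.80. OOP to date $4,603.80. Insurer: $5,468 − $546.80 = $4,921.20.
Insurer total: $0 + $0 + $11,097 + $4,921.20 = $16,018.20.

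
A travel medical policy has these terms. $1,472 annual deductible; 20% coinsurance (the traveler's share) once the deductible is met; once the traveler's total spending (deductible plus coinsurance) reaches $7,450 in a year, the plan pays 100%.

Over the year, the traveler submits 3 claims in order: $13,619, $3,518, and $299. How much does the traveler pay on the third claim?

Bill 1, $13,619: deductible takes $1,472, $12,147 remains; coinsurance $12,147 × 20% = $2,429.40. Cost to traveler: $3,901.40. OOP to date $3,901.40.
Bill 2, $3,518: deductible already satisfied, so traveler's share is 20% × $3,518 = $703.60. Traveler owes $703.60 (running OOP $4,605).
Bill 3, $299: deductible already satisfied, so traveler's share is 20% × $299 = $59.80. Cost to traveler: $59.80. OOP to date $4,664.80.

$59.80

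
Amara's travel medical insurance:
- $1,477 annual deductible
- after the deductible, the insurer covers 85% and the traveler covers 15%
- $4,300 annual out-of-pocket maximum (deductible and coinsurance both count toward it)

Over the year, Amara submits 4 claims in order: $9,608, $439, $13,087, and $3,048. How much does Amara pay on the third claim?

Bill 1, $9,608: $1,477 to deductible, leaving $8,131; traveler's 15% is $1,219.65. Traveler owes $2,696.65 (running OOP $2,696.65).
Bill 2, $439: 15% coinsurance on $439 = $65.85. Traveler owes $65.85 (running OOP $2,762.50).
Bill 3, $13,087: 15% coinsurance on $13,087 = $1,963.05. OOP would hit $4,725.55 > $4,300, so the cap limits the traveler to $4,300 − $2,762.50 = $1,537.50.

$1,537.50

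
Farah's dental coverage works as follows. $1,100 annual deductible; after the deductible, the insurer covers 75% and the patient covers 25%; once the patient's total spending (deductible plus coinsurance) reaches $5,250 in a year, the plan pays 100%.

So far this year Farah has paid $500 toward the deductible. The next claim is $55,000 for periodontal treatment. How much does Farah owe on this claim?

Remaining deductible: $1,100 − $500 = $600.
After the $600 deductible portion, $55,000 − $600 = $54,400 is subject to coinsurance.
25% of $54,400 = $13,600 falls to the patient.
So the patient owes $600 + $13,600 = $14,200 before any cap.
Year-to-date out-of-pocket would reach $500 + $14,200 = $14,700, above the $5,250 maximum, so the patient pays only $5,250 − $500 = $4,750.

$4,750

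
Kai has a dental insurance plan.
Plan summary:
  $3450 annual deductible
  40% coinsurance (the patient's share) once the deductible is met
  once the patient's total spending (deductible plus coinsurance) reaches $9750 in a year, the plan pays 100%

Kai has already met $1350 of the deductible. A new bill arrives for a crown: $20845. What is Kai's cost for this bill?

$8400

$1350 of the $3450 deductible is already met, leaving $2100.
The remaining $18745 (= $20845 − $2100) moves to coinsurance.
40% of $18745 = $7498 falls to the patient.
That puts the patient's cost at $2100 + $7498 = $9598 before any cap.
Year-to-date out-of-pocket would reach $1350 + $9598 = $10948, above the $9750 maximum, so the patient pays only $9750 − $1350 = $8400.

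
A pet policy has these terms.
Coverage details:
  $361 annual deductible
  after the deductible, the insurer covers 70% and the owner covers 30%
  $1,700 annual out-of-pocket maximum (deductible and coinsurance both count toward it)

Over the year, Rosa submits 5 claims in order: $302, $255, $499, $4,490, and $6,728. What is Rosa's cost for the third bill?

Claim 1 — $302: all of it applies to the deductible. Cost to owner: $302. OOP to date $302.
Claim 2 — $255: $59 to deductible, leaving $196; 30% of $196 = $58.80. Cost to owner: $117.80. OOP to date $419.80.
Claim 3 — $499: deductible met; 30% of $499 = $149.70. Cost to owner: $149.70. OOP to date $569.50.

$149.70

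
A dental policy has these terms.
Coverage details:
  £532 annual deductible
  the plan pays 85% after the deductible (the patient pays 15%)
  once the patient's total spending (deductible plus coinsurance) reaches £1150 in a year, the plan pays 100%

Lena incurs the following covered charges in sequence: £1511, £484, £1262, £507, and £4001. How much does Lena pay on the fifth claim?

£133.20

Claim 1 — £1511: £532 finishes the deductible; £979 goes to coinsurance; coinsurance £979 × 15% = £146.85. Cost to patient: £678.85. OOP to date £678.85.
Claim 2 — £484: deductible met; 15% of £484 = £72.60. Cost to patient: £72.60. OOP to date £751.45.
Claim 3 — £1262: deductible met; 15% of £1262 = £189.30. Patient owes £189.30 (running OOP £940.75).
Claim 4 — £507: deductible met; 15% of £507 = £76.05. Cost to patient: £76.05. OOP to date £1016.80.
Claim 5 — £4001: 15% coinsurance on £4001 = £600.15. That would push OOP to £1616.95, over the £1150 cap, so patient pays £1150 − £1016.80 = £133.20.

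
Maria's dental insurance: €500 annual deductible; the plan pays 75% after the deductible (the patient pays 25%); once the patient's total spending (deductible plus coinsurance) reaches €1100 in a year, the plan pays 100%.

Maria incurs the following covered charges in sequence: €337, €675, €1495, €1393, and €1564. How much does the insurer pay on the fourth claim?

Claim 1 (€337): entire amount goes to the deductible. Patient owes €337 (running OOP €337). Insurer: €337 − €337 = €0.
Claim 2 (€675): €163 to deductible, leaving €512; 25% of €512 = €128. Patient pays €291; OOP now €628. Insurer: €675 − €291 = €384.
Claim 3 (€1495): deductible already satisfied, so patient's share is 25% × €1495 = €373.75. Patient owes €373.75 (running OOP €1001.75). Plan pays €1495 − €373.75 = €1121.25.
Claim 4 (€1393): deductible already satisfied, so patient's share is 25% × €1393 = €348.25. OOP would hit €1350 > €1100, so the cap limits the patient to €1100 − €1001.75 = €98.25. Plan pays €1393 − €98.25 = €1294.75.

€1294.75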